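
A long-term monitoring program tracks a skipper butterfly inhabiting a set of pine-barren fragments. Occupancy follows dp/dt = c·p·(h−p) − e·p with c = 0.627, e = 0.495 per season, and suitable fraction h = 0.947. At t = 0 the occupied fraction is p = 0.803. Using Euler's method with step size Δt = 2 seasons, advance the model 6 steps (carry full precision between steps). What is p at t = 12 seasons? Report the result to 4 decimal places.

Update rule: p ← p + [c·p·(h−p) − e·p]·Δt with Δt = 2.
  1  |  dp/dt·Δt = -0.649967  |  p_1 = 0.153033
  2  |  dp/dt·Δt = +0.000862  |  p_2 = 0.153895
  3  |  dp/dt·Δt = +0.000701  |  p_3 = 0.154596
  4  |  dp/dt·Δt = +0.000568  |  p_4 = 0.155164
  5  |  dp/dt·Δt = +0.000460  |  p_5 = 0.155624
  6  |  dp/dt·Δt = +0.000371  |  p_6 = 0.155995

0.1560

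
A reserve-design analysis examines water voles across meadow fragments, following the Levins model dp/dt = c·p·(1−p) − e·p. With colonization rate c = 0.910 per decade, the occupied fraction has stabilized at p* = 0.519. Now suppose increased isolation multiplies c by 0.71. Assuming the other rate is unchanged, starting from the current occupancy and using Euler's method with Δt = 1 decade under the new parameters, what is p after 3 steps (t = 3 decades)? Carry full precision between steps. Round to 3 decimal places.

0.390

Balance c(1−p*) = e gives e = 0.910×(1 − 0.51900) = 0.43771.
Starting from p₀ = 0.51900; update p ← p + (dp/dt)·Δt with the new parameters.
t = 1: p = 0.51900 + (-0.06588) = 0.45312
t = 2: p = 0.45312 + (-0.03823) = 0.41489
t = 3: p = 0.41489 + (-0.02476) = 0.39013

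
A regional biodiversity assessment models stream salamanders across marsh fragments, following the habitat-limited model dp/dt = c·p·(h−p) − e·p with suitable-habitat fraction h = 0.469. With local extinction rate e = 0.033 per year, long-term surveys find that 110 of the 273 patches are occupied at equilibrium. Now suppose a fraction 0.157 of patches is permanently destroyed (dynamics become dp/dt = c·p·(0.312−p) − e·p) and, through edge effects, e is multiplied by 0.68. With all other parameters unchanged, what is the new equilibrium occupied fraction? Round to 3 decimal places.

Observed p* = 110/273 = 0.40293.
Balance c(h−p*) = e gives c = e/(0.469 − 0.40293) = 0.033/0.06607 = 0.49947.
New p* = 0.312 − e/c = 0.312 − 0.02244/0.49947 = 0.26707.

0.267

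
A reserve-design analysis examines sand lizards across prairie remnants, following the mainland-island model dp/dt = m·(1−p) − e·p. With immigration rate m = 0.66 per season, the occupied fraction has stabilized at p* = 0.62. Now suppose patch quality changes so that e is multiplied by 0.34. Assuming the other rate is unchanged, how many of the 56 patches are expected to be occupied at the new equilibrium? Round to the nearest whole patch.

46

Balance m(1−p*) = e·p* gives e = m(1−p*)/p* = 0.66×0.38000/0.62000 = 0.40452.
New p* = m/(m+e) = 0.66000/(0.66000+0.13754) = 0.82754.
Expected occupied = 56 × 0.82754 = 46.34 ≈ 46.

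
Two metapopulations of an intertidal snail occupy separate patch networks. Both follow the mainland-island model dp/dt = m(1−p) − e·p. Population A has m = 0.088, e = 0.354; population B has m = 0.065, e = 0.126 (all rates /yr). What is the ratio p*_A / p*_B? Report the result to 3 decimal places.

0.585

A: p*_A = m/(m+e) = 0.088/0.4420 = 0.1991.
B: p*_B = 0.065/0.1910 = 0.3403.
p*_A / p*_B = 0.1991/0.3403 = 0.5850.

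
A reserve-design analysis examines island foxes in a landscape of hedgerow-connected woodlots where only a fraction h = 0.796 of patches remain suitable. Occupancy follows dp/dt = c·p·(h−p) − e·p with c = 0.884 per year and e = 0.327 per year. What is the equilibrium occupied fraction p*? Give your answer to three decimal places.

Setting dp/dt = 0 and dividing by p* gives c·(h−p*) = e.
So p* = h − e/c = 0.796 − 0.327/0.884 = 0.796 − 0.3699 = 0.4261.

0.426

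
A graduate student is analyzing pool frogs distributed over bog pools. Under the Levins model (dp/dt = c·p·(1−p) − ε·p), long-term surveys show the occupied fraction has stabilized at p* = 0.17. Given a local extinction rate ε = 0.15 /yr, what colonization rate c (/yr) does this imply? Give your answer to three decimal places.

At equilibrium c(1−p*) = ε, so c = ε/(1−p*).
c = 0.15/(1 − 0.17) = 0.15/0.8300 = 0.1807.

0.181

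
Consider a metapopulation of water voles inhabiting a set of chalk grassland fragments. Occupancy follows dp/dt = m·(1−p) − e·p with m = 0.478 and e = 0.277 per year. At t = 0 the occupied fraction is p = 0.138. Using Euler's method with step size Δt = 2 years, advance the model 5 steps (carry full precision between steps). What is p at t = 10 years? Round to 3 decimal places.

0.650

Update rule: p ← p + [m·(1−p) − e·p]·Δt with Δt = 2.
  1  |  dp/dt·Δt = +0.747620  |  p_1 = 0.885620
  2  |  dp/dt·Δt = -0.381286  |  p_2 = 0.504334
  3  |  dp/dt·Δt = +0.194456  |  p_3 = 0.698790
  4  |  dp/dt·Δt = -0.099173  |  p_4 = 0.599617
  5  |  dp/dt·Δt = +0.050578  |  p_5 = 0.650195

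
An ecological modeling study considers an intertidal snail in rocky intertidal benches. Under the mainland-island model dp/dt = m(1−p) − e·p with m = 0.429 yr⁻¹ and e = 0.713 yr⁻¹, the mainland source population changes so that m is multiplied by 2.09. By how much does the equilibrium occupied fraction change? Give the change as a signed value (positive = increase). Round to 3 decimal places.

0.181

Before: p* = 0.429/(0.429+0.713) = 0.3757.
After: m = 0.89661, e = 0.713; p* = 0.89661/1.6096 = 0.5570.
Δp* = 0.5570 − 0.3757 = +0.1814.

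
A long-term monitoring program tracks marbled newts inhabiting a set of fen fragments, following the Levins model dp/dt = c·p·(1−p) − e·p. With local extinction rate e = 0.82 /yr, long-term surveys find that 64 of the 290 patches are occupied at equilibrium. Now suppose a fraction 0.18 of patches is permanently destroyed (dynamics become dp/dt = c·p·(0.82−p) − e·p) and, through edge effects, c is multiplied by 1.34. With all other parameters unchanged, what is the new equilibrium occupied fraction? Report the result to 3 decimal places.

0.238

Observed p* = 64/290 = 0.22069.
Balance c(1−p*) = e gives c = e/(1 − 0.22069) = 0.82/0.77931 = 1.05221.
New p* = 0.82 − e/c = 0.82 − 0.82000/1.40996 = 0.23842.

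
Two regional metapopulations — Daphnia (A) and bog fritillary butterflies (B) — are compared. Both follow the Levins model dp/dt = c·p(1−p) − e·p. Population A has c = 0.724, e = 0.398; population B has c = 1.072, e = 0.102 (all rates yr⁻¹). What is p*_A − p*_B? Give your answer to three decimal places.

-0.455

A: p*_A = 1 − 0.398/0.724 = 0.4503.
B: p*_B = 1 − 0.102/1.072 = 0.9049.
p*_A − p*_B = 0.4503 − 0.9049 = -0.4546.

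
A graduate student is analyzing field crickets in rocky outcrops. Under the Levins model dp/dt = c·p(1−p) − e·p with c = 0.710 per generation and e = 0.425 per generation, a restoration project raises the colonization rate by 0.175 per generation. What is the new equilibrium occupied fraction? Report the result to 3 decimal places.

Before: p* = 1 − 0.425/0.710 = 0.4014.
After the change, c = 0.885, e = 0.425, so p* = 1 − 0.425/0.885 = 0.5198.

0.520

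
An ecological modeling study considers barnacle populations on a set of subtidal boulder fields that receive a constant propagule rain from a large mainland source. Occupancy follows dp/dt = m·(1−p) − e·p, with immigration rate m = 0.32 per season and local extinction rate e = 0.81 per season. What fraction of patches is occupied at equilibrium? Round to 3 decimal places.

0.283

Setting dp/dt = 0: m − m·p* = e·p*, so m = (m+e)·p*.
p* = m/(m+e) = 0.32/(0.32+0.81) = 0.32/1.1300 = 0.2832.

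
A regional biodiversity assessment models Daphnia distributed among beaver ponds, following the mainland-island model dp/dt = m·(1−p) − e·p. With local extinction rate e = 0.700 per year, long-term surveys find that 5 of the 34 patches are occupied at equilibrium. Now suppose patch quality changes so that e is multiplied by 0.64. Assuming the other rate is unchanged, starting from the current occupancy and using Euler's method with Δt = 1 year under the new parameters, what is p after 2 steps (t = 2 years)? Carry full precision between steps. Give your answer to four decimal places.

Observed p* = 5/34 = 0.14706.
Balance m(1−p*) = e·p* gives m = e·p*/(1−p*) = 0.700×0.14706/0.85294 = 0.12069.
Starting from p₀ = 0.14706; update p ← p + (dp/dt)·Δt with the new parameters.
p: 0.14706 → 0.18412  (Δp = +0.03706)
p: 0.18412 → 0.20010  (Δp = +0.01598)

0.2001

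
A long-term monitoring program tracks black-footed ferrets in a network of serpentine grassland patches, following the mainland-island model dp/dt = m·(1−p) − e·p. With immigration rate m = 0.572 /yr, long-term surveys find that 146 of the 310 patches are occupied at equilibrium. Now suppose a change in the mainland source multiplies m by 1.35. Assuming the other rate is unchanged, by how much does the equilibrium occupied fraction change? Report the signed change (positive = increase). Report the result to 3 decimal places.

0.075

Observed p* = 146/310 = 0.47097.
Balance m(1−p*) = e·p* gives e = m(1−p*)/p* = 0.572×0.52903/0.47097 = 0.64251.
New p* = m/(m+e) = 0.77220/(0.77220+0.64251) = 0.54584.
Δp* = 0.54584 − 0.47097 = +0.07487.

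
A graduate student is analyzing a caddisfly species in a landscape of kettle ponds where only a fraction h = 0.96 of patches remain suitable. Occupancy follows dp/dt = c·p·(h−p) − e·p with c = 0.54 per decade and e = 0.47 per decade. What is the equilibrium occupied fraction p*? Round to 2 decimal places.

0.09

Setting dp/dt = 0 and dividing by p* gives c·(h−p*) = e.
So p* = h − e/c = 0.96 − 0.47/0.54 = 0.96 − 0.8704 = 0.0896.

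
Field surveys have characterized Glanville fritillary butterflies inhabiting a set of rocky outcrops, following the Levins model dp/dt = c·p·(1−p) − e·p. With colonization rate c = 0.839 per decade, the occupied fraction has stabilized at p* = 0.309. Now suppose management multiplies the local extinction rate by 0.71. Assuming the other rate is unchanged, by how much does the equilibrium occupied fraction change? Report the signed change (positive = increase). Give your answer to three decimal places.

Balance c(1−p*) = e gives e = 0.839×(1 − 0.30900) = 0.57975.
New p* = 1 − e/c = 1 − 0.41162/0.83900 = 0.50939.
Δp* = 0.50939 − 0.30900 = +0.20039.

0.200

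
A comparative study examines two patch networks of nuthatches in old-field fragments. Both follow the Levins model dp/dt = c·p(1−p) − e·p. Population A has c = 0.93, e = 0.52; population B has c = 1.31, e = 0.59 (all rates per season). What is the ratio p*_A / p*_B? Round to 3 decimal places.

A: p*_A = 1 − 0.52/0.93 = 0.4409.
B: p*_B = 1 − 0.59/1.31 = 0.5496.
p*_A / p*_B = 0.4409/0.5496 = 0.8021.

0.802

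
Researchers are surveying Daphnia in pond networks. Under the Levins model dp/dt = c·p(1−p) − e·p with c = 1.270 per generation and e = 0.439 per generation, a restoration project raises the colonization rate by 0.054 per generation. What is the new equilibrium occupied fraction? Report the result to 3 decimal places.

Before: p* = 1 − 0.439/1.270 = 0.6543.
After the change, c = 1.324, e = 0.439, so p* = 1 − 0.439/1.324 = 0.6684.

0.668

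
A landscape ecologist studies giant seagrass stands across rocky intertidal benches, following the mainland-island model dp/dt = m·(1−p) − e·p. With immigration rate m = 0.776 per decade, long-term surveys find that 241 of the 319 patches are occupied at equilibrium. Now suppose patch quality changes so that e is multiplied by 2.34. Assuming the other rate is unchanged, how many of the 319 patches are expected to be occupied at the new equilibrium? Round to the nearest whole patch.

182

Observed p* = 241/319 = 0.75549.
Balance m(1−p*) = e·p* gives e = m(1−p*)/p* = 0.776×0.24451/0.75549 = 0.25115.
New p* = m/(m+e) = 0.77600/(0.77600+0.58769) = 0.56904.
Expected occupied = 319 × 0.56904 = 181.52 ≈ 182.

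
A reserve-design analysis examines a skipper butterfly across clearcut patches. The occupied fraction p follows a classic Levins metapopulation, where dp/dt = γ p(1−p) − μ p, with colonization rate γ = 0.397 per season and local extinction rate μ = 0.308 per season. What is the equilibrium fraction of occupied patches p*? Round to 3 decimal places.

At equilibrium, colonization balances extinction: γ·p*·(1−p*) = μ·p*.
So p* = 1 − μ/γ = 1 − 0.308/0.397 = 1 − 0.7758 = 0.2242.

0.224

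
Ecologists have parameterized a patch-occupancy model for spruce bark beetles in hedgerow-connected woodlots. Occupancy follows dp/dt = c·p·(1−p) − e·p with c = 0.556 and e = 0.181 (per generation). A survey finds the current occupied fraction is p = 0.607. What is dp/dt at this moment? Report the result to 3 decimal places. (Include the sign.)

Colonization term: c·p·(1−p) = 0.556×0.607×0.3930 = 0.13263.
Extinction term: e·p = 0.10987.
dp/dt = 0.13263 − 0.10987 = 0.02277.

0.023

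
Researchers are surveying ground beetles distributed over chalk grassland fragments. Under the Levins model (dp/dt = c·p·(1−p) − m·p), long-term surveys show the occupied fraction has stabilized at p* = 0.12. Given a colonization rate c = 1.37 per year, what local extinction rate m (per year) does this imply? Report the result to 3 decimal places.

1.206

At equilibrium c(1−p*) = m.
m = 1.37 × (1 − 0.12) = 1.37 × 0.8800 = 1.2056.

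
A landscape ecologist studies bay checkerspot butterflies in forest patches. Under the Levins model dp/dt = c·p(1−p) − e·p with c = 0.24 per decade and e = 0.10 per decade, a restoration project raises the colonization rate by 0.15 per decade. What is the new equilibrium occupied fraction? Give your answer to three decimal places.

0.744

Before: p* = 1 − 0.10/0.24 = 0.5833.
After the change, c = 0.39, e = 0.1, so p* = 1 − 0.1/0.39 = 0.7436.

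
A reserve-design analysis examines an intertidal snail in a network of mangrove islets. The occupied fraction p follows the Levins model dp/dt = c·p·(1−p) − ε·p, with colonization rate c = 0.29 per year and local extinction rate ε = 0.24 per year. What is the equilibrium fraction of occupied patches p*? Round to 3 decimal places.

0.172

At equilibrium, colonization balances extinction: c·p*·(1−p*) = ε·p*.
So p* = 1 − ε/c = 1 − 0.24/0.29 = 1 − 0.8276 = 0.1724.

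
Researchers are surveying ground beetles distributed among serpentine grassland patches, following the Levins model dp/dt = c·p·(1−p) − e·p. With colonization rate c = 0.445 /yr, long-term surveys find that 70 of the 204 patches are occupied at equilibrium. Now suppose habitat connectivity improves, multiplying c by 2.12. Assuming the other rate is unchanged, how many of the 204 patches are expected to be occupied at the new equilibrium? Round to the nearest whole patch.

141

Observed p* = 70/204 = 0.34314.
Balance c(1−p*) = e gives e = 0.445×(1 − 0.34314) = 0.29230.
New p* = 1 − e/c = 1 − 0.29230/0.94340 = 0.69016.
Expected occupied = 204 × 0.69016 = 140.79 ≈ 141.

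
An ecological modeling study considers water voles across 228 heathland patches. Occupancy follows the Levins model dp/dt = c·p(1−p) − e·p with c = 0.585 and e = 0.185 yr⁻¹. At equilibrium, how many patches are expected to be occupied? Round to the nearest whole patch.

p* = 1 − e/c = 1 − 0.185/0.585 = 0.6838.
Expected occupied patches = N × p* = 228 × 0.6838 = 155.90 ≈ 156.

156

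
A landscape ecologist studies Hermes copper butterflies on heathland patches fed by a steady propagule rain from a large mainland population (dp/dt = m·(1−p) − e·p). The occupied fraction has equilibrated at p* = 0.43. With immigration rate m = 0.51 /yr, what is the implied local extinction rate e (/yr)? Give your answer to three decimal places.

At equilibrium m(1−p*) = e·p*, so e = m(1−p*)/p*.
e = 0.51 × 0.5700 / 0.43 = 0.6760.

0.676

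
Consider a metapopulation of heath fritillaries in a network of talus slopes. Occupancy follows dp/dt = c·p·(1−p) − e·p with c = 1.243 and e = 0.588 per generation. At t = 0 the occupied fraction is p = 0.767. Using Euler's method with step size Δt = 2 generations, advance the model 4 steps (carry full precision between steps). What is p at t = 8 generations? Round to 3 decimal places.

Update rule: p ← p + [c·p·(1−p) − e·p]·Δt with Δt = 2.
  1  |  dp/dt·Δt = -0.457716  |  p_1 = 0.309284
  2  |  dp/dt·Δt = +0.167360  |  p_2 = 0.476643
  3  |  dp/dt·Δt = +0.059611  |  p_3 = 0.536255
  4  |  dp/dt·Δt = -0.012403  |  p_4 = 0.523852

0.524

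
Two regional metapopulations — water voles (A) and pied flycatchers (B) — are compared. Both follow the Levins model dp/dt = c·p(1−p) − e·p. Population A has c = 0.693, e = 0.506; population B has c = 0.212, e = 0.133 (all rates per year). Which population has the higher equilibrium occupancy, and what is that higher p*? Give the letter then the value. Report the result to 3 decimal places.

B, 0.373

A: p*_A = 1 − 0.506/0.693 = 0.2698.
B: p*_B = 1 − 0.133/0.212 = 0.3726.
B is higher at 0.3726.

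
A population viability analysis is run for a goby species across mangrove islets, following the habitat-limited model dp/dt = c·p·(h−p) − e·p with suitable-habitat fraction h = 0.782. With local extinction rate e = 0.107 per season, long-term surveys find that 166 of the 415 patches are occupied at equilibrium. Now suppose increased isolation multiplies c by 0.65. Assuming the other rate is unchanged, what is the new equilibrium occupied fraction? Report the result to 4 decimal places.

0.1943

Observed p* = 166/415 = 0.40000.
Balance c(h−p*) = e gives c = e/(0.782 − 0.40000) = 0.107/0.38200 = 0.28010.
New p* = 0.782 − e/c = 0.782 − 0.10700/0.18207 = 0.19431.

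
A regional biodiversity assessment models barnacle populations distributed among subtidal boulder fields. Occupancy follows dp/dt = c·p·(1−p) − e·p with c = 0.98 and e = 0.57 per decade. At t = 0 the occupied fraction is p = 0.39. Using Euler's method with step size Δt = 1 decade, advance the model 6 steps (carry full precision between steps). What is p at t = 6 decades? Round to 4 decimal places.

0.4170

Update rule: p ← p + [c·p·(1−p) − e·p]·Δt with Δt = 1.
t = 1: p = 0.39000 + (+0.01084) = 0.40084
t = 2: p = 0.40084 + (+0.00688) = 0.40773
t = 3: p = 0.40773 + (+0.00425) = 0.41198
t = 4: p = 0.41198 + (+0.00258) = 0.41456
t = 5: p = 0.41456 + (+0.00155) = 0.41611
t = 6: p = 0.41611 + (+0.00092) = 0.41703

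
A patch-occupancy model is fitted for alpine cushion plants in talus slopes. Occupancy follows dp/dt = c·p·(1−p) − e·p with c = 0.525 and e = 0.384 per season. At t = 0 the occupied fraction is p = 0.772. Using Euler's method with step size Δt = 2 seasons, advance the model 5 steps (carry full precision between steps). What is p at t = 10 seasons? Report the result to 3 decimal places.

0.287

Update rule: p ← p + [c·p·(1−p) − e·p]·Δt with Δt = 2.
step 1: Δp = -0.40808, p = 0.36392
step 2: Δp = -0.03643, p = 0.32749
step 3: Δp = -0.02026, p = 0.30723
step 4: Δp = -0.01247, p = 0.29476
step 5: Δp = -0.00810, p = 0.28665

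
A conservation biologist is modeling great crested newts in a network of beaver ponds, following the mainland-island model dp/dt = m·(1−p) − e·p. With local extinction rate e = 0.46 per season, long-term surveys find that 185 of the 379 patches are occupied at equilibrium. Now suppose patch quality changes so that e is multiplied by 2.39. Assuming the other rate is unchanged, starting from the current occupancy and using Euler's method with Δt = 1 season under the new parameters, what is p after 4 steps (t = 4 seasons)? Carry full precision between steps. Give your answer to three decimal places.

0.302

Observed p* = 185/379 = 0.48813.
Balance m(1−p*) = e·p* gives m = e·p*/(1−p*) = 0.46×0.48813/0.51187 = 0.43866.
Starting from p₀ = 0.48813; update p ← p + (dp/dt)·Δt with the new parameters.
t = 1: p = 0.48813 + (-0.31211) = 0.17602
t = 2: p = 0.17602 + (+0.16793) = 0.34395
t = 3: p = 0.34395 + (-0.09036) = 0.25359
t = 4: p = 0.25359 + (+0.04862) = 0.30221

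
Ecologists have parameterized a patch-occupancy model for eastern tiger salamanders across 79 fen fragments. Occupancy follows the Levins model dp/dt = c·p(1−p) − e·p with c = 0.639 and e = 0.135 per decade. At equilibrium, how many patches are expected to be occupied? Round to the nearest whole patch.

62

p* = 1 − e/c = 1 − 0.135/0.639 = 0.7887.
Expected occupied patches = N × p* = 79 × 0.7887 = 62.31 ≈ 62.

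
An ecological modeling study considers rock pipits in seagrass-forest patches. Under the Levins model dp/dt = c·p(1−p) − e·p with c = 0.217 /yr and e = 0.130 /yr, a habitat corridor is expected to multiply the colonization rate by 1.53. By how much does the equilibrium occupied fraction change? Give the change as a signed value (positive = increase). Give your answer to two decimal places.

Before: p* = 1 − 0.130/0.217 = 0.4009.
After the change, c = 0.33201, e = 0.13, so p* = 1 − 0.13/0.33201 = 0.6084.
Δp* = 0.6084 − 0.4009 = +0.2075.

0.21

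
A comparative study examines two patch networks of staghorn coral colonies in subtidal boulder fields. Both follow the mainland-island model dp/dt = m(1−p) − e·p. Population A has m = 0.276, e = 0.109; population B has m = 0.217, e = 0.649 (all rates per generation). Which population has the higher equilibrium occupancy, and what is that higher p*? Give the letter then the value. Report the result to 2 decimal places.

A, 0.72

A: p*_A = m/(m+e) = 0.276/0.3850 = 0.7169.
B: p*_B = 0.217/0.8660 = 0.2506.
A is higher at 0.7169.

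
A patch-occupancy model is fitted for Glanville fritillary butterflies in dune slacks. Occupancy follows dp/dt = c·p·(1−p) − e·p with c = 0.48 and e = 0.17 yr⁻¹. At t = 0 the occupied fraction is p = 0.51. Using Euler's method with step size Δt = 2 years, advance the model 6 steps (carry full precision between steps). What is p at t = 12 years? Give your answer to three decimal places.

0.645

Update rule: p ← p + [c·p·(1−p) − e·p]·Δt with Δt = 2.
  1  |  dp/dt·Δt = +0.066504  |  p_1 = 0.576504
  2  |  dp/dt·Δt = +0.038370  |  p_2 = 0.614874
  3  |  dp/dt·Δt = +0.018275  |  p_3 = 0.633149
  4  |  dp/dt·Δt = +0.007710  |  p_4 = 0.640859
  5  |  dp/dt·Δt = +0.003061  |  p_5 = 0.643919
  6  |  dp/dt·Δt = +0.001183  |  p_6 = 0.645102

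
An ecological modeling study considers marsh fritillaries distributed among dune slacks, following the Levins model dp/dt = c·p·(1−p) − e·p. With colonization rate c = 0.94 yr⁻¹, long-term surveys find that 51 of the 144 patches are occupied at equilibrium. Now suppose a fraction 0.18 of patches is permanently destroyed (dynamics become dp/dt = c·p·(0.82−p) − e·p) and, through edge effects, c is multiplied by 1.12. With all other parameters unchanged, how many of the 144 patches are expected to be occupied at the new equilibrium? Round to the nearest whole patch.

Observed p* = 51/144 = 0.35417.
Balance c(1−p*) = e gives e = 0.94×(1 − 0.35417) = 0.60708.
New p* = 0.82 − e/c = 0.82 − 0.60708/1.05280 = 0.24337.
Expected occupied = 144 × 0.24337 = 35.05 ≈ 35.

35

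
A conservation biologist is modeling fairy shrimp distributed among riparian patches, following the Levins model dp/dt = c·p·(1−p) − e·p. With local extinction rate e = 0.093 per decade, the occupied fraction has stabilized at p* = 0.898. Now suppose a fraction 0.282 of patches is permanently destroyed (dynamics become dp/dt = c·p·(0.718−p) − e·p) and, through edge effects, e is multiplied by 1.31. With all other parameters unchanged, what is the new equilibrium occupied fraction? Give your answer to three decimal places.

0.584

Balance c(1−p*) = e gives c = e/(1 − 0.89800) = 0.093/0.10200 = 0.91176.
New p* = 0.718 − e/c = 0.718 − 0.12183/0.91176 = 0.58438.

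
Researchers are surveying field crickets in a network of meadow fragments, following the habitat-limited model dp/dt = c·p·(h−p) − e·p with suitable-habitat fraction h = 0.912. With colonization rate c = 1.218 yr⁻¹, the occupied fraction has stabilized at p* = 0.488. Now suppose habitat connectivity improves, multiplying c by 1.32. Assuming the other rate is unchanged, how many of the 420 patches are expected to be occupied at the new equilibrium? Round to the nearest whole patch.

Balance c(h−p*) = e gives e = 1.218×(0.912 − 0.48800) = 0.51643.
New p* = 0.912 − e/c = 0.912 − 0.51643/1.60776 = 0.59079.
Expected occupied = 420 × 0.59079 = 248.13 ≈ 248.

248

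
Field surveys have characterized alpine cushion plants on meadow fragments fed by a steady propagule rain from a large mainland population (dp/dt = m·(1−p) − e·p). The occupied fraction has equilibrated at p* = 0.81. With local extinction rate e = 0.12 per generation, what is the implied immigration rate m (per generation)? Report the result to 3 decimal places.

At equilibrium m(1−p*) = e·p*, so m = e·p*/(1−p*).
m = 0.12 × 0.81 / 0.1900 = 0.0972/0.1900 = 0.5116.

0.512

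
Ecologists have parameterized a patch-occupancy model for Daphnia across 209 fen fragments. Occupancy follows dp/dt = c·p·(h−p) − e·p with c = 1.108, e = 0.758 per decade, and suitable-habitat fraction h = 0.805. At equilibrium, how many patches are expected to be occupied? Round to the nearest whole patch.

p* = h − e/c = 0.805 − 0.6841 = 0.1209.
Expected occupied patches = N × p* = 209 × 0.1209 = 25.26 ≈ 25.

25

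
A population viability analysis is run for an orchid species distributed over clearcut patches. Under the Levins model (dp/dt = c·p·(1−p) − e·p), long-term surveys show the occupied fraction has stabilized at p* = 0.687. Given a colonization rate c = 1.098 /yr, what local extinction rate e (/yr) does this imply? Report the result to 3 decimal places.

At equilibrium c(1−p*) = e.
e = 1.098 × (1 − 0.687) = 1.098 × 0.3130 = 0.3437.

0.344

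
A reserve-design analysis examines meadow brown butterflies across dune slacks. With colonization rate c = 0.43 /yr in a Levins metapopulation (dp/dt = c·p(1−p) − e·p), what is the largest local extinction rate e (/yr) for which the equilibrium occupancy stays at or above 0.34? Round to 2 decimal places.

1 − e/c ≥ 0.34 ⇒ e ≤ c(1 − 0.34) = 0.43 × 0.6600.
e_max = 0.2838.

0.28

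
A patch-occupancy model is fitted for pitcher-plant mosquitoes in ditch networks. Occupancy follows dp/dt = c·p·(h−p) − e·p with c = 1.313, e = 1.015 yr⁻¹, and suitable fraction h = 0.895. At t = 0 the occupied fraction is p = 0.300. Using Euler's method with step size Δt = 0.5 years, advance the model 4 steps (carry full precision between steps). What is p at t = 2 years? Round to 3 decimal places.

0.207

Update rule: p ← p + [c·p·(h−p) − e·p]·Δt with Δt = 0.5.
p: 0.30000 → 0.26494  (Δp = -0.03506)
p: 0.26494 → 0.24007  (Δp = -0.02487)
p: 0.24007 → 0.22145  (Δp = -0.01861)
p: 0.22145 → 0.20699  (Δp = -0.01446)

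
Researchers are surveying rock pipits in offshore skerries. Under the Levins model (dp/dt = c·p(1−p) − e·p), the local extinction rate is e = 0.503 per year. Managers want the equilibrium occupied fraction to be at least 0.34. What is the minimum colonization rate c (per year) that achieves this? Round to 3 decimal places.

p* = 1 − e/c ≥ 0.34 requires e/c ≤ 0.6600, i.e. c ≥ e/0.6600.
c_min = 0.503/0.6600 = 0.7621.

0.762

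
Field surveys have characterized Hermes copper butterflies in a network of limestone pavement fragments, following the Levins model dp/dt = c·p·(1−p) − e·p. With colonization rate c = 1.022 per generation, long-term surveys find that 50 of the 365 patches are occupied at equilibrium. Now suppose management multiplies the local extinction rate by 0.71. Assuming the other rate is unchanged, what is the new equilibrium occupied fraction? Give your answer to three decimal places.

0.387

Observed p* = 50/365 = 0.13699.
Balance c(1−p*) = e gives e = 1.022×(1 − 0.13699) = 0.88200.
New p* = 1 − e/c = 1 − 0.62622/1.02200 = 0.38726.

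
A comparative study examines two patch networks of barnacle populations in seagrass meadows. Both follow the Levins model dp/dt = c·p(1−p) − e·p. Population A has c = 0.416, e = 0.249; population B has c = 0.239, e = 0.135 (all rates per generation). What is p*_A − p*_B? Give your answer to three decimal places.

-0.034

A: p*_A = 1 − 0.249/0.416 = 0.4014.
B: p*_B = 1 − 0.135/0.239 = 0.4351.
p*_A − p*_B = 0.4014 − 0.4351 = -0.0337.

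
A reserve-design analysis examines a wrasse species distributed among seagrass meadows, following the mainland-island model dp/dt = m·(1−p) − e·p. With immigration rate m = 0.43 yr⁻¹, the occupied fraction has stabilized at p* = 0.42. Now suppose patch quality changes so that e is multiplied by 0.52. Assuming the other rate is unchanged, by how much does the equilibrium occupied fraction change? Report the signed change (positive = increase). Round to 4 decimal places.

Balance m(1−p*) = e·p* gives e = m(1−p*)/p* = 0.43×0.58000/0.42000 = 0.59381.
New p* = m/(m+e) = 0.43000/(0.43000+0.30878) = 0.58204.
Δp* = 0.58204 − 0.42000 = +0.16204.

0.1620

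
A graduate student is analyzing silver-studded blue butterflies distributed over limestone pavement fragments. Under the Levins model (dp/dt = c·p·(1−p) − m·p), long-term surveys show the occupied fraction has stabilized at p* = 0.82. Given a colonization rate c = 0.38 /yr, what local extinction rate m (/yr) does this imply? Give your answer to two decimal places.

At equilibrium c(1−p*) = m.
m = 0.38 × (1 − 0.82) = 0.38 × 0.1800 = 0.0684.

0.07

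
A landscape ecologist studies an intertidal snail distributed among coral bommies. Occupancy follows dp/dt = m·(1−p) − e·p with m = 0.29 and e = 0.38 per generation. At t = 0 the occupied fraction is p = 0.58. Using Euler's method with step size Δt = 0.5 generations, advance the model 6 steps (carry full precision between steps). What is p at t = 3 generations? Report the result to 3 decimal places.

0.446

Update rule: p ← p + [m·(1−p) − e·p]·Δt with Δt = 0.5.
  1  |  dp/dt·Δt = -0.049300  |  p_1 = 0.530700
  2  |  dp/dt·Δt = -0.032784  |  p_2 = 0.497915
  3  |  dp/dt·Δt = -0.021802  |  p_3 = 0.476114
  4  |  dp/dt·Δt = -0.014498  |  p_4 = 0.461616
  5  |  dp/dt·Δt = -0.009641  |  p_5 = 0.451974
  6  |  dp/dt·Δt = -0.006411  |  p_6 = 0.445563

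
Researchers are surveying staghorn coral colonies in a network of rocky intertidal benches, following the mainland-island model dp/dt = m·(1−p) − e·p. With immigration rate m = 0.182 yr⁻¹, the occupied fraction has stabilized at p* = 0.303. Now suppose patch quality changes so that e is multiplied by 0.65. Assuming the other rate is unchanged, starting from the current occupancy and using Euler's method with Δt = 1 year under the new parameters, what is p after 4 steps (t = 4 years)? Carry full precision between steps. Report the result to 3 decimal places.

0.392

Balance m(1−p*) = e·p* gives e = m(1−p*)/p* = 0.182×0.69700/0.30300 = 0.41866.
Starting from p₀ = 0.30300; update p ← p + (dp/dt)·Δt with the new parameters.
t = 1: p = 0.30300 + (+0.04440) = 0.34740
t = 2: p = 0.34740 + (+0.02424) = 0.37163
t = 3: p = 0.37163 + (+0.01323) = 0.38486
t = 4: p = 0.38486 + (+0.00722) = 0.39209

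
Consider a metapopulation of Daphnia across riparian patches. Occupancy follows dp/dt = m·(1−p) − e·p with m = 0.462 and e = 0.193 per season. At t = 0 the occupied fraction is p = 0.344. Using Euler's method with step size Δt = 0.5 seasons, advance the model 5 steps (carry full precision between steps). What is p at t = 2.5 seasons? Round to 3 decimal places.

Update rule: p ← p + [m·(1−p) − e·p]·Δt with Δt = 0.5.
t = 0.5: p = 0.34400 + (+0.11834) = 0.46234
t = 1: p = 0.46234 + (+0.07958) = 0.54192
t = 1.5: p = 0.54192 + (+0.05352) = 0.59544
t = 2: p = 0.59544 + (+0.03599) = 0.63144
t = 2.5: p = 0.63144 + (+0.02420) = 0.65564

0.656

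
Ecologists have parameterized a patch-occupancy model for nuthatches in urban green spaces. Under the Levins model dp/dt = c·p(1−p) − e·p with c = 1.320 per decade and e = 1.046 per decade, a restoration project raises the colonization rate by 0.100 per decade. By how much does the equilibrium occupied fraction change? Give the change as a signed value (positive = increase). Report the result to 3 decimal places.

Before: p* = 1 − 1.046/1.320 = 0.2076.
After the change, c = 1.42, e = 1.046, so p* = 1 − 1.046/1.42 = 0.2634.
Δp* = 0.2634 − 0.2076 = +0.0558.

0.056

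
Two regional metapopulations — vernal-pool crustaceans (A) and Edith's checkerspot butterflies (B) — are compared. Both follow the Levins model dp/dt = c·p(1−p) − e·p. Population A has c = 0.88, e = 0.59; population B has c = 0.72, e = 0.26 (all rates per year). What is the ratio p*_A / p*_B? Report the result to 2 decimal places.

A: p*_A = 1 − 0.59/0.88 = 0.3295.
B: p*_B = 1 − 0.26/0.72 = 0.6389.
p*_A / p*_B = 0.3295/0.6389 = 0.5158.

0.52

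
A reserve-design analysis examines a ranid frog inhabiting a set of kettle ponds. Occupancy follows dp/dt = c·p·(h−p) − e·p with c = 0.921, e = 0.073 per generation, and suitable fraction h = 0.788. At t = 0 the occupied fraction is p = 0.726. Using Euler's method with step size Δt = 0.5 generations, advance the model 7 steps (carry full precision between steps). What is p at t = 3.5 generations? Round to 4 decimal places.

0.7098

Update rule: p ← p + [c·p·(h−p) − e·p]·Δt with Δt = 0.5.
t = 0.5: p = 0.72600 + (-0.00577) = 0.72023
t = 1: p = 0.72023 + (-0.00381) = 0.71642
t = 1.5: p = 0.71642 + (-0.00253) = 0.71388
t = 2: p = 0.71388 + (-0.00169) = 0.71219
t = 2.5: p = 0.71219 + (-0.00113) = 0.71106
t = 3: p = 0.71106 + (-0.00076) = 0.71030
t = 3.5: p = 0.71030 + (-0.00051) = 0.70979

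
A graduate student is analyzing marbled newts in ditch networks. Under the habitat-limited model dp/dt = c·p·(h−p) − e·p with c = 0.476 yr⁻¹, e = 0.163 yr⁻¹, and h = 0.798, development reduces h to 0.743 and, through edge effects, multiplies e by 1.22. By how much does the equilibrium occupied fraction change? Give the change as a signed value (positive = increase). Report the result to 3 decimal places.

-0.130

Before: p* = h − e/c = 0.798 − 0.163/0.476 = 0.798 − 0.3424 = 0.4556.
After: c = 0.476, e = 0.19886, h = 0.743; p* = 0.743 − 0.19886/0.476 = 0.3252.
Δp* = 0.3252 − 0.4556 = -0.1303.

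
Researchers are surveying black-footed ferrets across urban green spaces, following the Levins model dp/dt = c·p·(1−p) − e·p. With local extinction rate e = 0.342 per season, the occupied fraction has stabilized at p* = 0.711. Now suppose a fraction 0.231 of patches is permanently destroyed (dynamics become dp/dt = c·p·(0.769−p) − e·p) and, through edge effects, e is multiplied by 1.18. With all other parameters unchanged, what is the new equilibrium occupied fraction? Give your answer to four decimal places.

Balance c(1−p*) = e gives c = e/(1 − 0.71100) = 0.342/0.28900 = 1.18339.
New p* = 0.769 − e/c = 0.769 − 0.40356/1.18339 = 0.42798.

0.4280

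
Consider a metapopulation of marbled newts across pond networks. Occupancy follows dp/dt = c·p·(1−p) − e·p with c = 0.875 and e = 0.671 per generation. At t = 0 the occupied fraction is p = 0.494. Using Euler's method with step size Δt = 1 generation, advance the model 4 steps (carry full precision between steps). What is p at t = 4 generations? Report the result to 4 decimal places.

Update rule: p ← p + [c·p·(1−p) − e·p]·Δt with Δt = 1.
step 1: Δp = -0.11276, p = 0.38124
step 2: Δp = -0.04941, p = 0.33184
step 3: Δp = -0.02866, p = 0.30318
step 4: Δp = -0.01858, p = 0.28460

0.2846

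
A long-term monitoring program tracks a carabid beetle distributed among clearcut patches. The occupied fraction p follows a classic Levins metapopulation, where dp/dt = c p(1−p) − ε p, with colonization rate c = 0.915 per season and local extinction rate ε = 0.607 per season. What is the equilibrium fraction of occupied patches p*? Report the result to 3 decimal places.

At equilibrium, colonization balances extinction: c·p*·(1−p*) = ε·p*.
So p* = 1 − ε/c = 1 − 0.607/0.915 = 1 − 0.6634 = 0.3366.

0.337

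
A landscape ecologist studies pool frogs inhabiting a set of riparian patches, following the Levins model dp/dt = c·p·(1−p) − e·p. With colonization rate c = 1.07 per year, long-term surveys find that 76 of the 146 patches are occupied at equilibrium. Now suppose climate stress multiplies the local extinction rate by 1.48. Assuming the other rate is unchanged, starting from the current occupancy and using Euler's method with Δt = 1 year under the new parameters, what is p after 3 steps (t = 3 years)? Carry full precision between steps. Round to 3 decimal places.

Observed p* = 76/146 = 0.52055.
Balance c(1−p*) = e gives e = 1.07×(1 − 0.52055) = 0.51301.
Starting from p₀ = 0.52055; update p ← p + (dp/dt)·Δt with the new parameters.
t = 1: p = 0.52055 + (-0.12818) = 0.39236
t = 2: p = 0.39236 + (-0.04280) = 0.34956
t = 3: p = 0.34956 + (-0.02212) = 0.32744

0.327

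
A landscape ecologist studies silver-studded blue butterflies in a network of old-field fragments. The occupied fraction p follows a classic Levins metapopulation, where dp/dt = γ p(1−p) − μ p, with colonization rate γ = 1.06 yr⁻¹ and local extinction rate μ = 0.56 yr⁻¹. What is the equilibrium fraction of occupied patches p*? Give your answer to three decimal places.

0.472

At equilibrium, colonization balances extinction: γ·p*·(1−p*) = μ·p*.
So p* = 1 − μ/γ = 1 − 0.56/1.06 = 1 − 0.5283 = 0.4717.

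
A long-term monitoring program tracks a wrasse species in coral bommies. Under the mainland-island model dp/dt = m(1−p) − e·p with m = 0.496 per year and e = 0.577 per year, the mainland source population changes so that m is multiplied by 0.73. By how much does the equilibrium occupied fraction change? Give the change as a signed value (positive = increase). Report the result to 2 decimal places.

Before: p* = 0.496/(0.496+0.577) = 0.4623.
After: m = 0.36208, e = 0.577; p* = 0.36208/0.9391 = 0.3856.
Δp* = 0.3856 − 0.4623 = -0.0767.

-0.08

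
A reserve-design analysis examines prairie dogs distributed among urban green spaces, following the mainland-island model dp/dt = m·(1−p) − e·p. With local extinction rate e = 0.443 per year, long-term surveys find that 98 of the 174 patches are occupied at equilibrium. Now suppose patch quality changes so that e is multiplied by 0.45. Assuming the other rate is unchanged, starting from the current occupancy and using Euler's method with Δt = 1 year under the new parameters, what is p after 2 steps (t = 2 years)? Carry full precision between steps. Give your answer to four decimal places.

0.7319

Observed p* = 98/174 = 0.56322.
Balance m(1−p*) = e·p* gives m = e·p*/(1−p*) = 0.443×0.56322/0.43678 = 0.57124.
Starting from p₀ = 0.56322; update p ← p + (dp/dt)·Δt with the new parameters.
step 1: Δp = +0.13723, p = 0.70045
step 2: Δp = +0.03148, p = 0.73193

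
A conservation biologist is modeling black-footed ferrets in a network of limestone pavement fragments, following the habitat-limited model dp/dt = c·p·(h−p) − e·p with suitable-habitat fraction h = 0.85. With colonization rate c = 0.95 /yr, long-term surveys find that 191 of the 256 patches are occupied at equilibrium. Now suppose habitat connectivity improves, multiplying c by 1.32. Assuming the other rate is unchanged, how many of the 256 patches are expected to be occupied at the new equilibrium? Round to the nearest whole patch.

Observed p* = 191/256 = 0.74609.
Balance c(h−p*) = e gives e = 0.95×(0.85 − 0.74609) = 0.09871.
New p* = 0.85 − e/c = 0.85 − 0.09871/1.25400 = 0.77128.
Expected occupied = 256 × 0.77128 = 197.45 ≈ 197.

197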